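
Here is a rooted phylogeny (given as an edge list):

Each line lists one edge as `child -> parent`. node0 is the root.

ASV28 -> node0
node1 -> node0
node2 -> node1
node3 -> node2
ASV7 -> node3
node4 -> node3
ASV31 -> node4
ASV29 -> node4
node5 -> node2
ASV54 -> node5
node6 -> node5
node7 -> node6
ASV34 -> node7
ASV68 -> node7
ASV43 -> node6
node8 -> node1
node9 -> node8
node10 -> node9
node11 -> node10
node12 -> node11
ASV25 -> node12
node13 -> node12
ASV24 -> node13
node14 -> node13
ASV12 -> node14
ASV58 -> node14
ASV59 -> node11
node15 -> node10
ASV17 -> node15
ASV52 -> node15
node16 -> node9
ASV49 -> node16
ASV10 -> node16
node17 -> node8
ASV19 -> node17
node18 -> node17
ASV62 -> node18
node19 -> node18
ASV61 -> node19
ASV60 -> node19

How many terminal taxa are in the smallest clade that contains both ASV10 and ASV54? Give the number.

The MRCA of ASV10 and ASV54 is the node subtending (((ASV7,(ASV31,ASV29)),(ASV54,((ASV34,ASV68),ASV43))),(((((ASV25,(ASV24,(ASV12,ASV58))),ASV59),(ASV17,ASV52)),(ASV49,ASV10)),(ASV19,(ASV62,(ASV61,ASV60))))).
That clade contains 20 terminal taxa: ASV10, ASV12, ASV17, ASV19, ASV24, ASV25, ASV29, ASV31, ASV34, ASV43, ASV49, ASV52, ASV54, ASV58, ASV59, ASV60, ASV61, ASV62, ASV68, ASV7.

20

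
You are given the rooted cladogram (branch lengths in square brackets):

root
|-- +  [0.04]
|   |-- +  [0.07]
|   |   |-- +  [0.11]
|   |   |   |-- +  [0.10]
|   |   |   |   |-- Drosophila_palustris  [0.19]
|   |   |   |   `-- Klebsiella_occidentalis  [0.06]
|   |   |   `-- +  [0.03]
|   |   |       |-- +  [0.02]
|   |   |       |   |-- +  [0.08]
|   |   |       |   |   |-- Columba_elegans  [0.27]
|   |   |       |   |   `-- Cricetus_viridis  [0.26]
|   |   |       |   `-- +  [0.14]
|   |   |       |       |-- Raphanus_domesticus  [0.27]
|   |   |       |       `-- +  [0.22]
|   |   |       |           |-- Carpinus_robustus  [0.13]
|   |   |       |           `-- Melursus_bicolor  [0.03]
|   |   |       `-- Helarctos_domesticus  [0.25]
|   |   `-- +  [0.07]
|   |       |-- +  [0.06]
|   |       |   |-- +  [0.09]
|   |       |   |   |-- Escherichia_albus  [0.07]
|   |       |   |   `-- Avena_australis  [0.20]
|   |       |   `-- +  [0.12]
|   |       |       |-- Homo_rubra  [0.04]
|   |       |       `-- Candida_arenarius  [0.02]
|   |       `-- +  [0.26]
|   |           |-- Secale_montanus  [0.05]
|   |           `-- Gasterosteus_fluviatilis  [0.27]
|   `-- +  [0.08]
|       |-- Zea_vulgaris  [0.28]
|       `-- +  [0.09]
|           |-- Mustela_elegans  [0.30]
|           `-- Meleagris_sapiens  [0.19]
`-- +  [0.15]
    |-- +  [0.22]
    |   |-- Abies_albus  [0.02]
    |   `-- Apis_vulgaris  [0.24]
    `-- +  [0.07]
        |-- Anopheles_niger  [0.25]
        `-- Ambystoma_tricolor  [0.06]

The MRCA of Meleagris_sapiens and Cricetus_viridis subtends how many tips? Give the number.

17

The MRCA of Meleagris_sapiens and Cricetus_viridis is the node subtending ((((Drosophila_palustris,Klebsiella_occidentalis),(((Columba_elegans,Cricetus_viridis),(Raphanus_domesticus,(Carpinus_robustus,Melursus_bicolor))),Helarctos_domesticus)),(((Escherichia_albus,Avena_australis),(Homo_rubra,Candida_arenarius)),(Secale_montanus,Gasterosteus_fluviatilis))),(Zea_vulgaris,(Mustela_elegans,Meleagris_sapiens))).
That clade contains 17 terminal taxa: Avena_australis, Candida_arenarius, Carpinus_robustus, Columba_elegans, Cricetus_viridis, Drosophila_palustris, Escherichia_albus, Gasterosteus_fluviatilis, Helarctos_domesticus, Homo_rubra, Klebsiella_occidentalis, Meleagris_sapiens, Melursus_bicolor, Mustela_elegans, Raphanus_domesticus, Secale_montanus, Zea_vulgaris.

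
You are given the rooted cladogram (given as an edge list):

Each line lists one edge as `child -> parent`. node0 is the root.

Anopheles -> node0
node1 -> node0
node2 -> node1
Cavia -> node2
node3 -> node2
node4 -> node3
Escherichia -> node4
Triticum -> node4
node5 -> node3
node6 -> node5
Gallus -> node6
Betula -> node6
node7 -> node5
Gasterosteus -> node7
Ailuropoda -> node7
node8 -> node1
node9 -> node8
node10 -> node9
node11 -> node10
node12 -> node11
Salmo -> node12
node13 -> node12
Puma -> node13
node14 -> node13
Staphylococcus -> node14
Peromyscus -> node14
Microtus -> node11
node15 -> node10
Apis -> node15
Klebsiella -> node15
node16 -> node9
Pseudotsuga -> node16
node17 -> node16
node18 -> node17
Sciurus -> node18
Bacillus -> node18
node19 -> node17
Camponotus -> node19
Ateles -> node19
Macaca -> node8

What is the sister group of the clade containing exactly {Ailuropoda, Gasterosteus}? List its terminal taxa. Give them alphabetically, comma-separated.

Betula, Gallus

The clade containing exactly {Ailuropoda, Gasterosteus} attaches to the tree at the node subtending ((Gallus,Betula),(Gasterosteus,Ailuropoda)).
The other lineage descending from that same node — the sister group — is (Gallus,Betula); its 2 tips in alphabetical order are the answer.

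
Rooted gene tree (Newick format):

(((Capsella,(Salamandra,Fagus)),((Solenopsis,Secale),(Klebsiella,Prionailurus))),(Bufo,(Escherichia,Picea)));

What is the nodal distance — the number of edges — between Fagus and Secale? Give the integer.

The MRCA of Fagus and Secale is the node subtending ((Capsella,(Salamandra,Fagus)),((Solenopsis,Secale),(Klebsiella,Prionailurus))).
From Fagus up to that node: 3 branches. From Secale up to the same node: 3 branches. Total: 3 + 3 = 6.

6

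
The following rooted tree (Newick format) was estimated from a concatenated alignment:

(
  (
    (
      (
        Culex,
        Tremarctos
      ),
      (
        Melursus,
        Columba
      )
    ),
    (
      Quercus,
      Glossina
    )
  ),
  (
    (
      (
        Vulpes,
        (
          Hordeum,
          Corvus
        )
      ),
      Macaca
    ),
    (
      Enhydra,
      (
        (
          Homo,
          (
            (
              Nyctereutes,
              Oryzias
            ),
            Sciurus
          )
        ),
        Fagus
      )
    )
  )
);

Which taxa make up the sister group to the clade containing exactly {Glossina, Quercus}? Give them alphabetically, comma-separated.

Columba, Culex, Melursus, Tremarctos

The clade containing exactly {Glossina, Quercus} attaches to the tree at the node subtending (((Culex,Tremarctos),(Melursus,Columba)),(Quercus,Glossina)).
The other lineage descending from that same node — the sister group — is ((Culex,Tremarctos),(Melursus,Columba)); its 4 tips in alphabetical order are the answer.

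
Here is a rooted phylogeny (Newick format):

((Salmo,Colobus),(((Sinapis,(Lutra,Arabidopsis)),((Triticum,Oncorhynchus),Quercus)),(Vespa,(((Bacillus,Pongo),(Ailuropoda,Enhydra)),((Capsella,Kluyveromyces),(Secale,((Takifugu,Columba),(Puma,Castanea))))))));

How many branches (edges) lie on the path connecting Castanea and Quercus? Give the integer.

The MRCA of Castanea and Quercus is the node subtending (((Sinapis,(Lutra,Arabidopsis)),((Triticum,Oncorhynchus),Quercus)),(Vespa,(((Bacillus,Pongo),(Ailuropoda,Enhydra)),((Capsella,Kluyveromyces),(Secale,((Takifugu,Columba),(Puma,Castanea))))))).
From Castanea up to that node: 7 branches. From Quercus up to the same node: 3 branches. Total: 7 + 3 = 10.

10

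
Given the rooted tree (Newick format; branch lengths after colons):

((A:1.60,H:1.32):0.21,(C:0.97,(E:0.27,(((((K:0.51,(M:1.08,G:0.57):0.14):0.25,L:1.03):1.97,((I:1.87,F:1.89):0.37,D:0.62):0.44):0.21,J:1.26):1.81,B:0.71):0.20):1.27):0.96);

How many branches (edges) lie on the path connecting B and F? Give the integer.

6

The MRCA of B and F is the node subtending (((((K,(M,G)),L),((I,F),D)),J),B).
From B up to that node: 1 branch. From F up to the same node: 5 branches. Total: 1 + 5 = 6.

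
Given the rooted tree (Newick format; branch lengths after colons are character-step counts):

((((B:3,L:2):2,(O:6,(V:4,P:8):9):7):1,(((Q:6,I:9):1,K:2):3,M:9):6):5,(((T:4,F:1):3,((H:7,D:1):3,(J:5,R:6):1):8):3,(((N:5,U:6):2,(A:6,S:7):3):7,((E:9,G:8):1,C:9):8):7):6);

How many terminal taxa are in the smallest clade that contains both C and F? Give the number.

13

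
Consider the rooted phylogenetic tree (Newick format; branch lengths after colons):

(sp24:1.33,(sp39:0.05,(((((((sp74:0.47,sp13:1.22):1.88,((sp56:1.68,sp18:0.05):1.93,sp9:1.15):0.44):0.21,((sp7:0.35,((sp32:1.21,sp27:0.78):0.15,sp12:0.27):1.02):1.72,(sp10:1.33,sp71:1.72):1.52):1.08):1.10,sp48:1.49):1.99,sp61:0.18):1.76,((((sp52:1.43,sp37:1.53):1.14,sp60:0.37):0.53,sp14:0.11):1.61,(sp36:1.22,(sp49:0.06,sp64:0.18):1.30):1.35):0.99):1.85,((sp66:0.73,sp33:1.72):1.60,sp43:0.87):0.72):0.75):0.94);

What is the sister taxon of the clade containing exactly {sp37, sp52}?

The clade containing exactly {sp37, sp52} attaches to the tree at the node subtending ((sp52,sp37),sp60).
The other lineage descending from that same node — the sister group — is the single tip sp60.

sp60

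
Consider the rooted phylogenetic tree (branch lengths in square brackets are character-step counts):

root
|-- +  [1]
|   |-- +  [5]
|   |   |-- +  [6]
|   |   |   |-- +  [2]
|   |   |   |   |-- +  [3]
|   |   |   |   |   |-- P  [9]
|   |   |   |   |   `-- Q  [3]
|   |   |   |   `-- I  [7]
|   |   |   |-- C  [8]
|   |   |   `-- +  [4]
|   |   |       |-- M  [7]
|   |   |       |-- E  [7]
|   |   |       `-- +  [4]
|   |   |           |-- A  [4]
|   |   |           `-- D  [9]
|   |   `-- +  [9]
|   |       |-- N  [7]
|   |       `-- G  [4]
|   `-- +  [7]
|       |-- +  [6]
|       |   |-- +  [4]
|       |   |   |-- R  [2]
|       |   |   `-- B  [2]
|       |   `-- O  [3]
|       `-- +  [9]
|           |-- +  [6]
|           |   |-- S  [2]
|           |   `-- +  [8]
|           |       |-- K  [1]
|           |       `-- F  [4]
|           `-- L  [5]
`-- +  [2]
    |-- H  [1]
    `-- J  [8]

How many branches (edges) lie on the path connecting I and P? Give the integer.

3

The MRCA of I and P is the node subtending ((P,Q),I).
From I up to that node: 1 branch. From P up to the same node: 2 branches. Total: 1 + 2 = 3.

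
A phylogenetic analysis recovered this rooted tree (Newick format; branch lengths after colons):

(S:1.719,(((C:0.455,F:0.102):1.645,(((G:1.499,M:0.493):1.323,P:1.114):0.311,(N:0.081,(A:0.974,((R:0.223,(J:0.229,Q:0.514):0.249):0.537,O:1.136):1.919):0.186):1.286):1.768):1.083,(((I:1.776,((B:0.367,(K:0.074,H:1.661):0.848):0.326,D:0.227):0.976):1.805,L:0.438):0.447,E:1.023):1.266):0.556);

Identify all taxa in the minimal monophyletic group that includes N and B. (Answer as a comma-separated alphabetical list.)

A, B, C, D, E, F, G, H, I, J, K, L, M, N, O, P, Q, R

Tracing N: it sits inside (N,(A,((R,(J,Q)),O))).
Tracing B: it sits inside (B,(K,H)).
The smallest clade enclosing both is (((C,F),(((G,M),P),(N,(A,((R,(J,Q)),O))))),(((I,((B,(K,H)),D)),L),E)); the answer is its 18 terminal taxa in alphabetical order.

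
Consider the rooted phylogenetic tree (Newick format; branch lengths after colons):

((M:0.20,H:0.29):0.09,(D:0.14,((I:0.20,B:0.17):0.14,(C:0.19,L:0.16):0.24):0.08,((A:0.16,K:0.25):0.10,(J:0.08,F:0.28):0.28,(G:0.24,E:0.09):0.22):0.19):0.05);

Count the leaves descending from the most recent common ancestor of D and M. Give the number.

13

The MRCA of D and M is the root, so the clade is the entire tree.
That clade contains 13 terminal taxa: A, B, C, D, E, F, G, H, I, J, K, L, M.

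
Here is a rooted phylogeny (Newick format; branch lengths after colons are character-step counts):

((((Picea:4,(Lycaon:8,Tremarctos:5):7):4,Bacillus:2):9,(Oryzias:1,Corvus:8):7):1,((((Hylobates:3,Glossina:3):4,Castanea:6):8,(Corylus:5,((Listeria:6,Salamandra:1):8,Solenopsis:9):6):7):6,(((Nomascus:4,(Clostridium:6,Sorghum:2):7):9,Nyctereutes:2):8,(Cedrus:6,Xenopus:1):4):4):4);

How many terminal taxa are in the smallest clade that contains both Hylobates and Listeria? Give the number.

The MRCA of Hylobates and Listeria is the node subtending (((Hylobates,Glossina),Castanea),(Corylus,((Listeria,Salamandra),Solenopsis))).
That clade contains 7 terminal taxa: Castanea, Corylus, Glossina, Hylobates, Listeria, Salamandra, Solenopsis.

7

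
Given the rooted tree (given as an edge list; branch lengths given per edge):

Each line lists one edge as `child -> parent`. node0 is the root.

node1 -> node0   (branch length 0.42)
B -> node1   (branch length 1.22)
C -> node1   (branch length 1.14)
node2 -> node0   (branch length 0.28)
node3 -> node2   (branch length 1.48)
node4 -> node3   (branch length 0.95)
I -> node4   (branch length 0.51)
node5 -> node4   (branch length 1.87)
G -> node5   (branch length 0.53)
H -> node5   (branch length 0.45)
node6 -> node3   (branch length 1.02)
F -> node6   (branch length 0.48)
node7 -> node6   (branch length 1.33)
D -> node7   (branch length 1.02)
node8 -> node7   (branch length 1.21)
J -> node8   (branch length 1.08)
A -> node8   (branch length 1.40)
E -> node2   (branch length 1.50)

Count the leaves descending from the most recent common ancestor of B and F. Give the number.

The MRCA of B and F is the root, so the clade is the entire tree.
That clade contains 10 terminal taxa: A, B, C, D, E, F, G, H, I, J.

10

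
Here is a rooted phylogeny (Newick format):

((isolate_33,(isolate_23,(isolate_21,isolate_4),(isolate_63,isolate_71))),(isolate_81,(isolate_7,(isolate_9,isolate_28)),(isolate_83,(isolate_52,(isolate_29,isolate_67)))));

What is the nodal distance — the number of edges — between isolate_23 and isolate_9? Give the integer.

The MRCA of isolate_23 and isolate_9 is the root of the tree.
From isolate_23 up to that node: 3 branches. From isolate_9 up to the same node: 4 branches. Total: 3 + 4 = 7.

7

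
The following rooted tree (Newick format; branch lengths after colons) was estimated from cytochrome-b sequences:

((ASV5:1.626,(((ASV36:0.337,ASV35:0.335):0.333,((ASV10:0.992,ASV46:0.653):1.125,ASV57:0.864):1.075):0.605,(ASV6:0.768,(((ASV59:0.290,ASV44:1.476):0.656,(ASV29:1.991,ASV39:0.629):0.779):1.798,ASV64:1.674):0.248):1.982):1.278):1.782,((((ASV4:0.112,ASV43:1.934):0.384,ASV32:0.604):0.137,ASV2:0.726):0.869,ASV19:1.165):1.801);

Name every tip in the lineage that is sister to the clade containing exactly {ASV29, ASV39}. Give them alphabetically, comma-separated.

The clade containing exactly {ASV29, ASV39} attaches to the tree at the node subtending ((ASV59,ASV44),(ASV29,ASV39)).
The other lineage descending from that same node — the sister group — is (ASV59,ASV44); its 2 tips in alphabetical order are the answer.

ASV44, ASV59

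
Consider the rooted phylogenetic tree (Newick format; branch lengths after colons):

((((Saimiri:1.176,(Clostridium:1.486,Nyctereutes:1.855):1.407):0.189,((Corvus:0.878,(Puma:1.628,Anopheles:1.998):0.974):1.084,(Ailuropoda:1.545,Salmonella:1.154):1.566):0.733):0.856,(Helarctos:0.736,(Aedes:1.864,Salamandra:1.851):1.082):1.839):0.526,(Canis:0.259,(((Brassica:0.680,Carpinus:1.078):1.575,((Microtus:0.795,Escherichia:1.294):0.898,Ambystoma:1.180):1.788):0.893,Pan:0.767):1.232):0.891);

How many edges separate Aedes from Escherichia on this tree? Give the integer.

The MRCA of Aedes and Escherichia is the root of the tree.
From Aedes up to that node: 4 branches. From Escherichia up to the same node: 6 branches. Total: 4 + 6 = 10.

10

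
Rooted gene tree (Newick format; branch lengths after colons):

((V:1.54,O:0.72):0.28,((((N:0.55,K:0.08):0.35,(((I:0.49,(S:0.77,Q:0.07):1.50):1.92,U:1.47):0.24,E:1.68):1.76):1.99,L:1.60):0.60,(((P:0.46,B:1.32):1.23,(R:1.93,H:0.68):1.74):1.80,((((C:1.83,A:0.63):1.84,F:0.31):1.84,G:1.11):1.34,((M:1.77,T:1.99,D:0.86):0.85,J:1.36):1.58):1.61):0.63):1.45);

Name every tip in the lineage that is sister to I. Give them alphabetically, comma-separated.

I attaches to the tree at the node subtending (I,(S,Q)).
The other lineage descending from that same node — the sister group — is (S,Q); its 2 tips in alphabetical order are the answer.

Q, S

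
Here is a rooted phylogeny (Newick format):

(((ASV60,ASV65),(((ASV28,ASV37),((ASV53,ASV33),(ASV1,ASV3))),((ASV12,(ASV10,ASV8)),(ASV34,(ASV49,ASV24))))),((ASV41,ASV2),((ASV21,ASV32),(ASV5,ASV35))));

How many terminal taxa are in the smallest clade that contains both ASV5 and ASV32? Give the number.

The MRCA of ASV5 and ASV32 is the node subtending ((ASV21,ASV32),(ASV5,ASV35)).
That clade contains 4 terminal taxa: ASV21, ASV32, ASV35, ASV5.

4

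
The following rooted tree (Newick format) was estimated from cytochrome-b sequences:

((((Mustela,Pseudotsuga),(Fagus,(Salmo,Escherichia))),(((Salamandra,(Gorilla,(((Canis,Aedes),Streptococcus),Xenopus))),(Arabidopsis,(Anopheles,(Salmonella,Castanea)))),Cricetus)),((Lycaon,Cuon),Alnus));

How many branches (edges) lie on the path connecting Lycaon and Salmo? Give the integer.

The MRCA of Lycaon and Salmo is the root of the tree.
From Lycaon up to that node: 3 branches. From Salmo up to the same node: 5 branches. Total: 3 + 5 = 8.

8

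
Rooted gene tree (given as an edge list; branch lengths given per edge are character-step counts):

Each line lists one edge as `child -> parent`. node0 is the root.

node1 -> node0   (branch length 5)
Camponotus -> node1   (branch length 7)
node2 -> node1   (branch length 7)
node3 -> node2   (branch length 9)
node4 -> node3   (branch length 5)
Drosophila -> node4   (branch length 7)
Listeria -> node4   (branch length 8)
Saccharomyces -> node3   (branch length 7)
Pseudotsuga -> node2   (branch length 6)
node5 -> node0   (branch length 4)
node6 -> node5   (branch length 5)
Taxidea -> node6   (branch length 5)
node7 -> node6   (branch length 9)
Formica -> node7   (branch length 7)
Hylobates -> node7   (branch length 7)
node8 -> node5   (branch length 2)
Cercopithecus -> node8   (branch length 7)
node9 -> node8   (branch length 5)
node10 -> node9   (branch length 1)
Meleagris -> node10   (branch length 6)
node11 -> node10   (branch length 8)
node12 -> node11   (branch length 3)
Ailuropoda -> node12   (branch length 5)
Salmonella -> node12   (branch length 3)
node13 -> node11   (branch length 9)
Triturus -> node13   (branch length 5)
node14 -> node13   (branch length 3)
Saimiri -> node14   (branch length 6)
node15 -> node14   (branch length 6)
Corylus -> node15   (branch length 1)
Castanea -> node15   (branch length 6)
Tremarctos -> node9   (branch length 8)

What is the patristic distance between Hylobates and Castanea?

61

The path runs Hylobates → … → MRCA → … → Castanea; the MRCA is the node subtending ((Taxidea,(Formica,Hylobates)),(Cercopithecus,((Meleagris,((Ailuropoda,Salmonella),(Triturus,(Saimiri,(Corylus,Castanea))))),Tremarctos))).
Branch lengths along that path: 7 + 9 + 5 + 2 + 5 + 1 + 8 + 9 + 3 + 6 + 6 = 61.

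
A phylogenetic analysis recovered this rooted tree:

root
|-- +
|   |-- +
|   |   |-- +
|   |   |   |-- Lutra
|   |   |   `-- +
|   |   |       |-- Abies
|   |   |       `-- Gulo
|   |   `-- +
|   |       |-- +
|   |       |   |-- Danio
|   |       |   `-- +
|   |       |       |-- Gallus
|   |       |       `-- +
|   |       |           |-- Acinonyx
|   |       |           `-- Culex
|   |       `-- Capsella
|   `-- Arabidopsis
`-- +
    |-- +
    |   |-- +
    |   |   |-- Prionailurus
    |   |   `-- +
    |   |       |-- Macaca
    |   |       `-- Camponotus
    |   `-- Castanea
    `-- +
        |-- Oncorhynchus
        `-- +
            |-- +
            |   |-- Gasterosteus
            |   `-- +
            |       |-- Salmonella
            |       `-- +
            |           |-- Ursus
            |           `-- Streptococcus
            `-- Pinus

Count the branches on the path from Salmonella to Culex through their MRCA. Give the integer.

The MRCA of Salmonella and Culex is the root of the tree.
From Salmonella up to that node: 6 branches. From Culex up to the same node: 7 branches. Total: 6 + 7 = 13.

13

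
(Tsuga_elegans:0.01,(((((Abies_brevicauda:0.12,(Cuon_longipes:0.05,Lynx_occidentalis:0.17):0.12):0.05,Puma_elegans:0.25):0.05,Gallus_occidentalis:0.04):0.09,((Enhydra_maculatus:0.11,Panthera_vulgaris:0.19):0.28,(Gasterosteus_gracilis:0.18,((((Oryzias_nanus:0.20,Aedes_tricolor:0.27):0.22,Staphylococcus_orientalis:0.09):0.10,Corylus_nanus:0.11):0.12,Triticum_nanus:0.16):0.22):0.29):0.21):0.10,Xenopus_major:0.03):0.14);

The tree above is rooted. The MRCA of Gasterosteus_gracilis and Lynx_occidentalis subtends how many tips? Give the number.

13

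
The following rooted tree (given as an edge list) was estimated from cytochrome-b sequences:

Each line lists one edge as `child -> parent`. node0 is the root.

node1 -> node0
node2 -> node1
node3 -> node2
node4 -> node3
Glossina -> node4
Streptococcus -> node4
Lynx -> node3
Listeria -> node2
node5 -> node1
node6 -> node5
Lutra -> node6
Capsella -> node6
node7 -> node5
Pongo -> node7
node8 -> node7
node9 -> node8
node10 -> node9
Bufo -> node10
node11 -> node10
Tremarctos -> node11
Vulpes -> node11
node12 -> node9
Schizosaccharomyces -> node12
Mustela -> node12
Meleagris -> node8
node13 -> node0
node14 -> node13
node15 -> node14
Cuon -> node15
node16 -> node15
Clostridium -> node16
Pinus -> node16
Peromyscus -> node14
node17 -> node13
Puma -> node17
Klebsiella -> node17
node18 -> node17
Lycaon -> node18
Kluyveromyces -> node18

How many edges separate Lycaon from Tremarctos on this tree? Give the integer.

The MRCA of Lycaon and Tremarctos is the root of the tree.
From Lycaon up to that node: 4 branches. From Tremarctos up to the same node: 8 branches. Total: 4 + 8 = 12.

12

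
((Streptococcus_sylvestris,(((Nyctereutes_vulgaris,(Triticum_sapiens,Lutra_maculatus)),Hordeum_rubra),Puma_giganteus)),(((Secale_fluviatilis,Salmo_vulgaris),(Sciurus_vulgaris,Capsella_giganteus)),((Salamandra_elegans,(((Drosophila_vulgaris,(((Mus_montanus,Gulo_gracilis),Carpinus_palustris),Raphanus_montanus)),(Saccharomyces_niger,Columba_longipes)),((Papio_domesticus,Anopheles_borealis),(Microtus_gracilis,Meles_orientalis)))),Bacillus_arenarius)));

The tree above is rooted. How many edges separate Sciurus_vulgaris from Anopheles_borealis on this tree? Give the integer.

9

The MRCA of Sciurus_vulgaris and Anopheles_borealis is the node subtending (((Secale_fluviatilis,Salmo_vulgaris),(Sciurus_vulgaris,Capsella_giganteus)),((Salamandra_elegans,(((Drosophila_vulgaris,(((Mus_montanus,Gulo_gracilis),Carpinus_palustris),Raphanus_montanus)),(Saccharomyces_niger,Columba_longipes)),((Papio_domesticus,Anopheles_borealis),(Microtus_gracilis,Meles_orientalis)))),Bacillus_arenarius)).
From Sciurus_vulgaris up to that node: 3 branches. From Anopheles_borealis up to the same node: 6 branches. Total: 3 + 6 = 9.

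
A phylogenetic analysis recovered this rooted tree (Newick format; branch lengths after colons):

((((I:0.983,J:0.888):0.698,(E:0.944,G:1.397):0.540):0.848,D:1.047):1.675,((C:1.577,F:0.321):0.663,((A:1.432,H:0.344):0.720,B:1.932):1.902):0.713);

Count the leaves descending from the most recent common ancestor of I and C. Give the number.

10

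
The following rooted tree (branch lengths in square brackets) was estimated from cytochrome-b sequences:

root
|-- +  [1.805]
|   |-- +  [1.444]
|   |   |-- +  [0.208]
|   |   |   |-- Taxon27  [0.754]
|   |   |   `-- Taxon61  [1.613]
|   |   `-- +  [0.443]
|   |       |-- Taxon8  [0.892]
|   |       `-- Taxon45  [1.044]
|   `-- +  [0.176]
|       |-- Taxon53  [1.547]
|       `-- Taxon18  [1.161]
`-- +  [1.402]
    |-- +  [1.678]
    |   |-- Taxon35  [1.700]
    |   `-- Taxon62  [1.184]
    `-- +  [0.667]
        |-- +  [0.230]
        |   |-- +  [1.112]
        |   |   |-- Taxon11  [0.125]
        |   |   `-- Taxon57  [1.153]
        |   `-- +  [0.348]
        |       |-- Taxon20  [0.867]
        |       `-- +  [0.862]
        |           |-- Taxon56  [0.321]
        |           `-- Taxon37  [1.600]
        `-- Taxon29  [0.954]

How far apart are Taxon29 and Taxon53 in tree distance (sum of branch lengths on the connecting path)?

The path runs Taxon29 → … → MRCA → … → Taxon53; the MRCA is the root of the tree.
Branch lengths along that path: 0.954 + 0.667 + 1.402 + 1.805 + 0.176 + 1.547 = 6.551.

6.551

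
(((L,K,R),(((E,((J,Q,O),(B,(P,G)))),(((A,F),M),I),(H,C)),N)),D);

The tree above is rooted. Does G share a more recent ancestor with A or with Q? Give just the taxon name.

Q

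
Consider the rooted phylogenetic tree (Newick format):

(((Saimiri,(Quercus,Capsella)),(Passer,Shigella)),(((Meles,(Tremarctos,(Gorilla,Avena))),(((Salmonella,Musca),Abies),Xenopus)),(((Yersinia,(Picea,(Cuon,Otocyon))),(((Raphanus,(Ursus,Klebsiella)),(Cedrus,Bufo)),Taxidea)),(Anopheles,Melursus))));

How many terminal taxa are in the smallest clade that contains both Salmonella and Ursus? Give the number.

The MRCA of Salmonella and Ursus is the node subtending (((Meles,(Tremarctos,(Gorilla,Avena))),(((Salmonella,Musca),Abies),Xenopus)),(((Yersinia,(Picea,(Cuon,Otocyon))),(((Raphanus,(Ursus,Klebsiella)),(Cedrus,Bufo)),Taxidea)),(Anopheles,Melursus))).
That clade contains 20 terminal taxa: Abies, Anopheles, Avena, Bufo, Cedrus, Cuon, Gorilla, Klebsiella, Meles, Melursus, Musca, Otocyon, Picea, Raphanus, Salmonella, Taxidea, Tremarctos, Ursus, Xenopus, Yersinia.

20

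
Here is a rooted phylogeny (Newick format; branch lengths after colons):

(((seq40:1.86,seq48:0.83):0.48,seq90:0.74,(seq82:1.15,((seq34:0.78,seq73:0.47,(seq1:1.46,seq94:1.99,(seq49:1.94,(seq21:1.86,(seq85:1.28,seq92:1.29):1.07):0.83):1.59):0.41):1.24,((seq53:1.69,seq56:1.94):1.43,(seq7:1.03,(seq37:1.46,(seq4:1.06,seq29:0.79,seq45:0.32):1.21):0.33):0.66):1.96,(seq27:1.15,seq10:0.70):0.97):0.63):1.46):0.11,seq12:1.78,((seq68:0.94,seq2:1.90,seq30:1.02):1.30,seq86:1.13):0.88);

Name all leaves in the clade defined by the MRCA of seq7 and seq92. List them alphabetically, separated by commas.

seq1, seq10, seq21, seq27, seq29, seq34, seq37, seq4, seq45, seq49, seq53, seq56, seq7, seq73, seq85, seq92, seq94

Tracing seq7: it sits inside (seq7,(seq37,(seq4,seq29,seq45))).
Tracing seq92: it sits inside (seq85,seq92).
The smallest clade enclosing both is ((seq34,seq73,(seq1,seq94,(seq49,(seq21,(seq85,seq92))))),((seq53,seq56),(seq7,(seq37,(seq4,seq29,seq45)))),(seq27,seq10)); the answer is its 17 terminal taxa in alphabetical order.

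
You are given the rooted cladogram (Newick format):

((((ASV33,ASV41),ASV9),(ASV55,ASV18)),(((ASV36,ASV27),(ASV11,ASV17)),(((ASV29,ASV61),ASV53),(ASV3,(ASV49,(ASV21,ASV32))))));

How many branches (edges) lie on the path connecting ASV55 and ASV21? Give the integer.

The MRCA of ASV55 and ASV21 is the root of the tree.
From ASV55 up to that node: 3 branches. From ASV21 up to the same node: 6 branches. Total: 3 + 6 = 9.

9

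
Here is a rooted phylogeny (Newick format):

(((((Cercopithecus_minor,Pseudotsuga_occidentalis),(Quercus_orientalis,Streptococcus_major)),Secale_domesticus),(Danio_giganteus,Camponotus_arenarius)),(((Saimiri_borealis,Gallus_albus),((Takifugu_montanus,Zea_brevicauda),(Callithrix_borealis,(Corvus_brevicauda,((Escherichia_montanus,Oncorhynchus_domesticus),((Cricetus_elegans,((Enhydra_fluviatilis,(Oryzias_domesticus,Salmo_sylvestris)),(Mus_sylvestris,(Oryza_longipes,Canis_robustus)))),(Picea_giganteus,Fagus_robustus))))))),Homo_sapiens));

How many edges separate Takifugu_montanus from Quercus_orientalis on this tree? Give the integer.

10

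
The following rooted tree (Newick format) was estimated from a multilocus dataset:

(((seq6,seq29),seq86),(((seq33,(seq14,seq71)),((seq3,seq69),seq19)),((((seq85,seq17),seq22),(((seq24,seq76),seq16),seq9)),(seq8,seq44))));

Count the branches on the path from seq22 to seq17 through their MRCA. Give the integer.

3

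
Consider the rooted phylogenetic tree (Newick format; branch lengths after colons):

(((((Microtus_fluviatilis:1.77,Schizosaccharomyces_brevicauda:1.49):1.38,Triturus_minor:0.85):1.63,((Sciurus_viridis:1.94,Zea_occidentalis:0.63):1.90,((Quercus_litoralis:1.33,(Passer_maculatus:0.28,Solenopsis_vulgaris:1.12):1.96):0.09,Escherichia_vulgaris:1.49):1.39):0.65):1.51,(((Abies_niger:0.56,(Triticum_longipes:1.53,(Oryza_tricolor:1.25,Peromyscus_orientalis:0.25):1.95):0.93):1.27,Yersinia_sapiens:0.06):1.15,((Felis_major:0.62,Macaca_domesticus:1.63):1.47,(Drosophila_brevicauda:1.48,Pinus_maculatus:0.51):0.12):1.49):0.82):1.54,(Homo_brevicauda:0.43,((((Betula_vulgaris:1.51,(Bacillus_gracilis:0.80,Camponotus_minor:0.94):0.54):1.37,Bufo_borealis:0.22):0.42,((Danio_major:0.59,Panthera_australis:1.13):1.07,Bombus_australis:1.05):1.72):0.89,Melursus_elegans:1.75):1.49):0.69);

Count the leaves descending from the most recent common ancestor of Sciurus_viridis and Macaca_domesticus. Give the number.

The MRCA of Sciurus_viridis and Macaca_domesticus is the node subtending ((((Microtus_fluviatilis,Schizosaccharomyces_brevicauda),Triturus_minor),((Sciurus_viridis,Zea_occidentalis),((Quercus_litoralis,(Passer_maculatus,Solenopsis_vulgaris)),Escherichia_vulgaris))),(((Abies_niger,(Triticum_longipes,(Oryza_tricolor,Peromyscus_orientalis))),Yersinia_sapiens),((Felis_major,Macaca_domesticus),(Drosophila_brevicauda,Pinus_maculatus)))).
That clade contains 18 terminal taxa: Abies_niger, Drosophila_brevicauda, Escherichia_vulgaris, Felis_major, Macaca_domesticus, Microtus_fluviatilis, Oryza_tricolor, Passer_maculatus, Peromyscus_orientalis, Pinus_maculatus, Quercus_litoralis, Schizosaccharomyces_brevicauda, Sciurus_viridis, Solenopsis_vulgaris, Triticum_longipes, Triturus_minor, Yersinia_sapiens, Zea_occidentalis.

18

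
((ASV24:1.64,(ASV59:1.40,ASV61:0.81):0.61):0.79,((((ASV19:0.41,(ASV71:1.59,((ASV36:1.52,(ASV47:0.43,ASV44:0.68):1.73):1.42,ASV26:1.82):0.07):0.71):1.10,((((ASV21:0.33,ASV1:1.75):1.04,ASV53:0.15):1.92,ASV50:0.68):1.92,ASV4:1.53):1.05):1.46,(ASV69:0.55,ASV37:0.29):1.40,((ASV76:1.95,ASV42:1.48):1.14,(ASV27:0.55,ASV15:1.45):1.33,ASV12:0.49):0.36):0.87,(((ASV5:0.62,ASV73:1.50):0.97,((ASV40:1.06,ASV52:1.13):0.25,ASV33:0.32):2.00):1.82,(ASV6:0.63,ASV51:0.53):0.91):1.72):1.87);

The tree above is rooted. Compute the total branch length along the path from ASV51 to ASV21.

The path runs ASV51 → … → MRCA → … → ASV21; the MRCA is the node subtending ((((ASV19,(ASV71,((ASV36,(ASV47,ASV44)),ASV26))),((((ASV21,ASV1),ASV53),ASV50),ASV4)),(ASV69,ASV37),((ASV76,ASV42),(ASV27,ASV15),ASV12)),(((ASV5,ASV73),((ASV40,ASV52),ASV33)),(ASV6,ASV51))).
Branch lengths along that path: 0.53 + 0.91 + 1.72 + 0.87 + 1.46 + 1.05 + 1.92 + 1.92 + 1.04 + 0.33 = 11.75.

11.75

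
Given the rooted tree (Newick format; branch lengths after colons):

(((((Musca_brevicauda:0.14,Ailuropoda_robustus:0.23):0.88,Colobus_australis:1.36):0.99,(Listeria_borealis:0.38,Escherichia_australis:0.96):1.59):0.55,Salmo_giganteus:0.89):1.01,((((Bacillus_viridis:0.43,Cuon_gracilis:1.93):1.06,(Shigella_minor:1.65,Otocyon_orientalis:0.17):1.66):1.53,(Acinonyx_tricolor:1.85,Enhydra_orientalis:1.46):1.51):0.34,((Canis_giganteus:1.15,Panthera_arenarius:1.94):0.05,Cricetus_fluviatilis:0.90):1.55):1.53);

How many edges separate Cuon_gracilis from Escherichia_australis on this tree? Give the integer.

The MRCA of Cuon_gracilis and Escherichia_australis is the root of the tree.
From Cuon_gracilis up to that node: 5 branches. From Escherichia_australis up to the same node: 4 branches. Total: 5 + 4 = 9.

9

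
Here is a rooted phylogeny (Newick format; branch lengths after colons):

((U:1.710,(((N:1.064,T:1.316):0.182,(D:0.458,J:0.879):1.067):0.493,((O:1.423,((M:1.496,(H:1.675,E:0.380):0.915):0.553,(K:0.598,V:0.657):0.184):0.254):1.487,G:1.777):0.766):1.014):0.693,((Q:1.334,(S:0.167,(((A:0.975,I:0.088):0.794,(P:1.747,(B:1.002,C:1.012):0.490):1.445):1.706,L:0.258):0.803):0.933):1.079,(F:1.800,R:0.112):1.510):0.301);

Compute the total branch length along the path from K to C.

The path runs K → … → MRCA → … → C; the MRCA is the root of the tree.
Branch lengths along that path: 0.598 + 0.184 + 0.254 + 1.487 + 0.766 + 1.014 + 0.693 + 0.301 + 1.079 + 0.933 + 0.803 + 1.706 + 1.445 + 0.490 + 1.012 = 12.765.

12.765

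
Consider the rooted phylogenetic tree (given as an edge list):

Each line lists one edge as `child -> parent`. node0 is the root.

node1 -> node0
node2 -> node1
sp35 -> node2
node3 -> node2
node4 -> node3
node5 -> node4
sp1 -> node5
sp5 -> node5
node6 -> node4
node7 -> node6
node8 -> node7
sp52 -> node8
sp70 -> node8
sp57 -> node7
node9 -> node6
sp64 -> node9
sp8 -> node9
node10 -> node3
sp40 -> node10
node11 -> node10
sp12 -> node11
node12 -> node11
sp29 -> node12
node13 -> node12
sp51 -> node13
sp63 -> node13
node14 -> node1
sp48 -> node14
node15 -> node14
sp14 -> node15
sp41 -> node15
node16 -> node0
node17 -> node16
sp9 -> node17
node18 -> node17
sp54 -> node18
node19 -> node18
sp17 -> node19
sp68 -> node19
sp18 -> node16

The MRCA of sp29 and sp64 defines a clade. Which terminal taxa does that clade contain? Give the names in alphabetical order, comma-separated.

Tracing sp29: it sits inside (sp29,(sp51,sp63)).
Tracing sp64: it sits inside (sp64,sp8).
The smallest clade enclosing both is (((sp1,sp5),(((sp52,sp70),sp57),(sp64,sp8))),(sp40,(sp12,(sp29,(sp51,sp63))))); the answer is its 12 terminal taxa in alphabetical order.

sp1, sp12, sp29, sp40, sp5, sp51, sp52, sp57, sp63, sp64, sp70, sp8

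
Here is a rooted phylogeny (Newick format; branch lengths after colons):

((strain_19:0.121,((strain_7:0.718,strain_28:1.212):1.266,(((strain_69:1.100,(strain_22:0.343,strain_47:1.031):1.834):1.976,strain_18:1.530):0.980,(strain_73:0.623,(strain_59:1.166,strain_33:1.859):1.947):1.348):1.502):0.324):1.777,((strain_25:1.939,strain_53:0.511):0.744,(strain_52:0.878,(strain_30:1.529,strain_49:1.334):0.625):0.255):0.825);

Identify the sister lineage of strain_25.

strain_25 attaches to the tree at the node subtending (strain_25,strain_53).
The other lineage descending from that same node — the sister group — is the single tip strain_53.

strain_53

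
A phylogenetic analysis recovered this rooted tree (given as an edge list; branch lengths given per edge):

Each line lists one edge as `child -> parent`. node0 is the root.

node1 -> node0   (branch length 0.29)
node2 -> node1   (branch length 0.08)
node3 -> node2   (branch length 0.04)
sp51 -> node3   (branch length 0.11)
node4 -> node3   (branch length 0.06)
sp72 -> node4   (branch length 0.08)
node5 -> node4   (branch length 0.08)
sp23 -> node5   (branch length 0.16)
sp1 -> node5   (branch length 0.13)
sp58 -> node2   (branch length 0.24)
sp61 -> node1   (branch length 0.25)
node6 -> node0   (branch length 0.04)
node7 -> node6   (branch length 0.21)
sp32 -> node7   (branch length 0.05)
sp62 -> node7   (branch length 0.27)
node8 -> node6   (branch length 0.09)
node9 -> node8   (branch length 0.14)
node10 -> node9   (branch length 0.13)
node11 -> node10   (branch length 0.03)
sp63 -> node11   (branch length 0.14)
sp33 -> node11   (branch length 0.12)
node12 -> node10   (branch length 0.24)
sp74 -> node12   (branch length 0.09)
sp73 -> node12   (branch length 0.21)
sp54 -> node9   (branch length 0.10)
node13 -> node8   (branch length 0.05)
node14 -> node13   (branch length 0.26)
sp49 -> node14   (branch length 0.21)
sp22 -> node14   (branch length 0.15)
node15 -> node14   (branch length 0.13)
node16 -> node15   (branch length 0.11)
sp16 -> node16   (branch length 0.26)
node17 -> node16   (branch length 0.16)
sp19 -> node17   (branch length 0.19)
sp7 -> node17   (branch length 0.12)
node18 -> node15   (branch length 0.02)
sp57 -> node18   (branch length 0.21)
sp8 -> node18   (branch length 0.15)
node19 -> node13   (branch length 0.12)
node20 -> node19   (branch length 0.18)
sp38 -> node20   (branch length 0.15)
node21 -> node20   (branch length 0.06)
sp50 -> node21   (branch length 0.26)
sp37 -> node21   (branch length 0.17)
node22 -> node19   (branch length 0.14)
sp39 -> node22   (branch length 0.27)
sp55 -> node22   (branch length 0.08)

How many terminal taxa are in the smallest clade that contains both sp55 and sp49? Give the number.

The MRCA of sp55 and sp49 is the node subtending ((sp49,sp22,((sp16,(sp19,sp7)),(sp57,sp8))),((sp38,(sp50,sp37)),(sp39,sp55))).
That clade contains 12 terminal taxa: sp16, sp19, sp22, sp37, sp38, sp39, sp49, sp50, sp55, sp57, sp7, sp8.

12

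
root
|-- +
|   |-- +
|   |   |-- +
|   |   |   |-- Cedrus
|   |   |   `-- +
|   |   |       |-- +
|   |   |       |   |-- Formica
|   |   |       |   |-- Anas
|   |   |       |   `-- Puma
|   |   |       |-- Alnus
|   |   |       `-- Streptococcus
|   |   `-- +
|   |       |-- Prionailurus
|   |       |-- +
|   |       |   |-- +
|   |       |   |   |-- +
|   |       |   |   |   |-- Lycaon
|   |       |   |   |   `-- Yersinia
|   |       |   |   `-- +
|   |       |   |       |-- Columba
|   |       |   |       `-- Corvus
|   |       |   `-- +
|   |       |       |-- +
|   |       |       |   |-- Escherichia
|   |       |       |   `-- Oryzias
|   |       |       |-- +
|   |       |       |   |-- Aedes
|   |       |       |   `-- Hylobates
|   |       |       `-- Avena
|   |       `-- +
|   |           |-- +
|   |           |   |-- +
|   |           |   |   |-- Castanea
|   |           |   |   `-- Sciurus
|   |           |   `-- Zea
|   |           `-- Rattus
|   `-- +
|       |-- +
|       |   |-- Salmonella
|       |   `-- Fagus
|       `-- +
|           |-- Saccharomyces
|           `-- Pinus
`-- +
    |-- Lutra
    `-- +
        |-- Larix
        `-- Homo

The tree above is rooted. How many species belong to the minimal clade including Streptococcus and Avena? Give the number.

The MRCA of Streptococcus and Avena is the node subtending ((Cedrus,((Formica,Anas,Puma),Alnus,Streptococcus)),(Prionailurus,(((Lycaon,Yersinia),(Columba,Corvus)),((Escherichia,Oryzias),(Aedes,Hylobates),Avena)),(((Castanea,Sciurus),Zea),Rattus))).
That clade contains 20 terminal taxa: Aedes, Alnus, Anas, Avena, Castanea, Cedrus, Columba, Corvus, Escherichia, Formica, Hylobates, Lycaon, Oryzias, Prionailurus, Puma, Rattus, Sciurus, Streptococcus, Yersinia, Zea.

20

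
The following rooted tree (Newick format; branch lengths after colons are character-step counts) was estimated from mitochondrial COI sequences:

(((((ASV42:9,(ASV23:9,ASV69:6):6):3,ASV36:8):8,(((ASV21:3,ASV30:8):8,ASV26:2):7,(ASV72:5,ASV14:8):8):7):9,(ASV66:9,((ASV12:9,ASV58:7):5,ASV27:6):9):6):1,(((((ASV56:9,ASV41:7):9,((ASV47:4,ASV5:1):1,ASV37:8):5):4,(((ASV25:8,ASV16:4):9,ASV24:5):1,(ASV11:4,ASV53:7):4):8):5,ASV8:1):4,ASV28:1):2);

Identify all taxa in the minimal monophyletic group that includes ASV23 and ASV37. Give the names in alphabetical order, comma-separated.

ASV11, ASV12, ASV14, ASV16, ASV21, ASV23, ASV24, ASV25, ASV26, ASV27, ASV28, ASV30, ASV36, ASV37, ASV41, ASV42, ASV47, ASV5, ASV53, ASV56, ASV58, ASV66, ASV69, ASV72, ASV8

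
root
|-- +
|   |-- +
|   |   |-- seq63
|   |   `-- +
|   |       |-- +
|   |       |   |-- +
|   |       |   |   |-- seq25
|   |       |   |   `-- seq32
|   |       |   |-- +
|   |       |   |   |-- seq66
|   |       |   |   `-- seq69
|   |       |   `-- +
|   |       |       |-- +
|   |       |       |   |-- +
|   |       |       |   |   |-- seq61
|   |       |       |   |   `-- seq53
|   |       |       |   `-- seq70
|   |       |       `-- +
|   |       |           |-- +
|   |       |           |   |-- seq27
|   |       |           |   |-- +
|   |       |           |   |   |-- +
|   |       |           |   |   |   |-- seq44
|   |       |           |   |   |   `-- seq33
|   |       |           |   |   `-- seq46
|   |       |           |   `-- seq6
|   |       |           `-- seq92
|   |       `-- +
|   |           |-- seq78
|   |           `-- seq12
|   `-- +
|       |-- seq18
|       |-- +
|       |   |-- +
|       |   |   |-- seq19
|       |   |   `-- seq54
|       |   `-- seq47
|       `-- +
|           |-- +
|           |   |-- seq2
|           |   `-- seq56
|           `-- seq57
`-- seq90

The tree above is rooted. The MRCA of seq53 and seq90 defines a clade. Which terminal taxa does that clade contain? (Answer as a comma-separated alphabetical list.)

Tracing seq53: it sits inside (seq61,seq53).
Tracing seq90: it attaches directly to the root.
The smallest clade enclosing both is the whole tree (their MRCA is the root), so the answer is all 24 tips in alphabetical order.

seq12, seq18, seq19, seq2, seq25, seq27, seq32, seq33, seq44, seq46, seq47, seq53, seq54, seq56, seq57, seq6, seq61, seq63, seq66, seq69, seq70, seq78, seq90, seq92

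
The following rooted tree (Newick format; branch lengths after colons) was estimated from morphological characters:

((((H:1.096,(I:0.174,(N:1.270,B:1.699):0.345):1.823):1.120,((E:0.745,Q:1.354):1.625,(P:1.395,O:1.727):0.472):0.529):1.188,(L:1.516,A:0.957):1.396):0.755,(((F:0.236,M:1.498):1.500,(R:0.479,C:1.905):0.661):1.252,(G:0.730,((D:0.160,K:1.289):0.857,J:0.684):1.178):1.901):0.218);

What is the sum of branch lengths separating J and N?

The path runs J → … → MRCA → … → N; the MRCA is the root of the tree.
Branch lengths along that path: 0.684 + 1.178 + 1.901 + 0.218 + 0.755 + 1.188 + 1.120 + 1.823 + 0.345 + 1.270 = 10.482.

10.482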